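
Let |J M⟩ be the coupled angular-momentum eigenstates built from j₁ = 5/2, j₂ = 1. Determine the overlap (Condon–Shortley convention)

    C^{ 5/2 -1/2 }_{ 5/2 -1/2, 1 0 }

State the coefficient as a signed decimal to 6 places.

−√(1/35) = -0.169031

j₁+j₂−J=1  J+j₁−j₂=4  J−j₁+j₂=1  j₁+j₂+J+1=7
(j₁±m₁, j₂±m₂, J±M) = (2,3,1,1,2,3)
P² = 144/35
sum k=0..1:
  [0] +1/6 = 1/6
  [1] −1/4 = -1/4
S = -1/12
C² = P²·S² = 1/35 ; C = -0.169031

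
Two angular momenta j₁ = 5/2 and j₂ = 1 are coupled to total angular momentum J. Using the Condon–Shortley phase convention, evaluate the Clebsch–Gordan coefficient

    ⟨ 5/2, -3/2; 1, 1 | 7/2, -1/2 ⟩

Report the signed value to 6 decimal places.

j₁+j₂−J=0  J+j₁−j₂=5  J−j₁+j₂=2  j₁+j₂+J+1=8
(j₁±m₁, j₂±m₂, J±M) = (1,4,2,0,3,4)
P² = 2304/7
sum k=0..0:
  [0] +1/48 = 1/48
S = 1/48
C² = P²·S² = 1/7 ; C = +0.377964

+√(1/7) = +0.377964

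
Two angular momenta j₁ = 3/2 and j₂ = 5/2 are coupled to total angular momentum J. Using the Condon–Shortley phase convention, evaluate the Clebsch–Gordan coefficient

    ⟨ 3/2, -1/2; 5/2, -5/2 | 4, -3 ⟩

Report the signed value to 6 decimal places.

√[9·0!3!5!/9! · 1!2!0!5!1!7!] = √(21600)
  +(−1)^0/∏(0,0,2,0,1,5)! = 1/240  (running 1/240)
⟨..|..⟩ = √(21600)·(1/240) = +0.612372

+0.612372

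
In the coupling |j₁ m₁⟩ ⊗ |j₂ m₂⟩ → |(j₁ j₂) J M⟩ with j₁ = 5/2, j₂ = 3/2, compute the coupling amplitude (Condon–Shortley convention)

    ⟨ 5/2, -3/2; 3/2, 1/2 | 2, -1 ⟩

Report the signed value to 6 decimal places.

triangle: 2!*3!*1!/7! = 12/5040
(j±m)!: 1!*4!*2!*1!*1!*3! = 288
prefactor² = (2J+1)*Δ*N² = 24/7
  k=1: −1/(1!*1!*3!*1!*0!*0!) = -1/6
  k=2: +1/(2!*0!*2!*0!*1!*1!) = 1/4
Σ = 1/12  ⇒  CG² = 24/7*1/12² = 1/42
CG = +√(1/42) = +0.154303

+0.154303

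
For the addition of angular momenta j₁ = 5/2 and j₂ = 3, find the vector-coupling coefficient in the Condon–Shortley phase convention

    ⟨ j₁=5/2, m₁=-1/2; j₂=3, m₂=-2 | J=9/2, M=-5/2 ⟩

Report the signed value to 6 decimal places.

triangle: 1!×4!×5!/11! = 2880/39916800
(j±m)!: 2!×3!×1!×5!×2!×7! = 14515200
prefactor² = (2J+1)×Δ×N² = 115200/11
  k=0: +1/(0!×1!×3!×1!×1!×4!) = 1/144
  k=1: −1/(1!×0!×2!×0!×2!×5!) = -1/480
Σ = 7/1440  ⇒  CG² = 115200/11×7/1440² = 49/198
CG = +√(49/198) = +0.497468

+0.497468  (= +√(49/198))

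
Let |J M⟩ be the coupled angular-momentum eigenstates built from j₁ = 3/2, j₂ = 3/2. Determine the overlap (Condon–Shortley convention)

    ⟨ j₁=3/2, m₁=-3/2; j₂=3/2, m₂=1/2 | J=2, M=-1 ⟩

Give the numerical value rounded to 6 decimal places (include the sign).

√[5·1!2!2!/6! · 0!3!2!1!1!3!] = √(2)
  +(−1)^1/∏(1,0,2,1,0,1)! = -1/2  (running -1/2)
⟨..|..⟩ = √(2)·(-1/2) = -0.707107

-0.707107  (= −√(1/2))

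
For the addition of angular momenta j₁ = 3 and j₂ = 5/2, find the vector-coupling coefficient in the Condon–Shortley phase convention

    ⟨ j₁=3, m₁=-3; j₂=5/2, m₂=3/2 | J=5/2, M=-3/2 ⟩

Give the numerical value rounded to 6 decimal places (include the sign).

triangle: 3!×3!×2!/9! = 72/362880
(j±m)!: 0!×6!×4!×1!×1!×4! = 414720
prefactor² = (2J+1)×Δ×N² = 3456/7
  k=3: −1/(3!×0!×3!×1!×0!×1!) = -1/36
Σ = -1/36  ⇒  CG² = 3456/7×(-1/36)² = 8/21
CG = −√(8/21) = -0.617213

-0.617213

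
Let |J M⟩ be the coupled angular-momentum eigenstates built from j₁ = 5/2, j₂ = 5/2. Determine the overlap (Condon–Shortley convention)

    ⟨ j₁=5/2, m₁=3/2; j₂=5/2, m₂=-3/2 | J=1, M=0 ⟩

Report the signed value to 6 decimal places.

−√(9/70) ≈ -0.358569

triangle: 4!×1!×1!/7! = 24/5040
(j±m)!: 4!×1!×1!×4!×1!×1! = 576
prefactor² = (2J+1)×Δ×N² = 288/35
  k=0: +1/(0!×4!×1!×1!×0!×0!) = 1/24
  k=1: −1/(1!×3!×0!×0!×1!×1!) = -1/6
Σ = -1/8  ⇒  CG² = 288/35×(-1/8)² = 9/70
CG = −√(9/70) = -0.358569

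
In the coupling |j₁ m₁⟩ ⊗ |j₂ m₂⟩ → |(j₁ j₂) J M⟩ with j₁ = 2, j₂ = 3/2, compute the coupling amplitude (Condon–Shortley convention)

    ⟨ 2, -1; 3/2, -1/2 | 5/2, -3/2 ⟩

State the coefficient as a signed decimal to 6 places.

√[6·1!3!2!/7! · 1!3!1!2!1!4!] = √(144/35)
  +(−1)^0/∏(0,1,3,1,0,1)! = 1/6  (running 1/6)
  +(−1)^1/∏(1,0,2,0,1,2)! = -1/4  (running -1/12)
⟨..|..⟩ = √(144/35)·(-1/12) = -0.169031

-0.169031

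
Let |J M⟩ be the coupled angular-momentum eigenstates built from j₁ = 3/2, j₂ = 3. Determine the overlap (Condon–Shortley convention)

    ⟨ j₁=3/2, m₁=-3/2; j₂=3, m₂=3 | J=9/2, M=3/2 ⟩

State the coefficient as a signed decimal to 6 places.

+0.109109  (= +√(1/84))

√[10·0!3!6!/10! · 0!3!6!0!6!3!] = √(1555200/7)
  +(−1)^0/∏(0,0,3,6,0,0)! = 1/4320  (running 1/4320)
⟨..|..⟩ = √(1555200/7)·(1/4320) = +0.109109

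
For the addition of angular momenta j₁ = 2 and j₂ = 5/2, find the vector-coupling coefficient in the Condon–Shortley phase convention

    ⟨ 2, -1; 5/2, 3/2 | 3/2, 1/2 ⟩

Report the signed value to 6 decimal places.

+√(2/105) = +0.138013

triangle: 3!·1!·2!/7! = 12/5040
(j±m)!: 1!·3!·4!·1!·2!·1! = 288
prefactor² = (2J+1)·Δ·N² = 96/35
  k=2: +1/(2!·1!·1!·2!·0!·0!) = 1/4
  k=3: −1/(3!·0!·0!·1!·1!·1!) = -1/6
Σ = 1/12  ⇒  CG² = 96/35·1/12² = 2/105
CG = +√(2/105) = +0.138013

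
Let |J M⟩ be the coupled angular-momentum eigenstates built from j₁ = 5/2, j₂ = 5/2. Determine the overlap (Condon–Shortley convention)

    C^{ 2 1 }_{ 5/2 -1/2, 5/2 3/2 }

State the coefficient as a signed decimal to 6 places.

triangle: 3!·2!·2!/8! = 24/40320
(j±m)!: 2!·3!·4!·1!·3!·1! = 1728
prefactor² = (2J+1)·Δ·N² = 36/7
  k=2: +1/(2!·1!·1!·2!·1!·0!) = 1/4
  k=3: −1/(3!·0!·0!·1!·2!·1!) = -1/12
Σ = 1/6  ⇒  CG² = 36/7·1/6² = 1/7
CG = +√(1/7) = +0.377964

+0.377964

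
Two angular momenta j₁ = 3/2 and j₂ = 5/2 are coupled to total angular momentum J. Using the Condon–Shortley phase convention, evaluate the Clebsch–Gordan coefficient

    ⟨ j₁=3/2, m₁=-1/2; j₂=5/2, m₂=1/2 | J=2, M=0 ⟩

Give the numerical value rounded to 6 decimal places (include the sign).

−√(1/14) = -0.267261

√[5·2!1!3!/7! · 1!2!3!2!2!2!] = √(8/7)
  +(−1)^1/∏(1,1,1,2,0,1)! = -1/2  (running -1/2)
  +(−1)^2/∏(2,0,0,1,1,2)! = 1/4  (running -1/4)
⟨..|..⟩ = √(8/7)·(-1/4) = -0.267261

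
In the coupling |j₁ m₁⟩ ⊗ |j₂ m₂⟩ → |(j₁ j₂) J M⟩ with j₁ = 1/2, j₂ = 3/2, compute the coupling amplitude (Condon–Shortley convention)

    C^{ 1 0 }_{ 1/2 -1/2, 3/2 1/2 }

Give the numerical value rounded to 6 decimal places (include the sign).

triangle: 1!*0!*2!/4! = 2/24
(j±m)!: 0!*1!*2!*1!*1!*1! = 2
prefactor² = (2J+1)*Δ*N² = 1/2
  k=1: −1/(1!*0!*0!*1!*0!*1!) = -1
Σ = -1  ⇒  CG² = 1/2*(-1)² = 1/2
CG = −√(1/2) = -0.707107

−√(1/2) ≈ -0.707107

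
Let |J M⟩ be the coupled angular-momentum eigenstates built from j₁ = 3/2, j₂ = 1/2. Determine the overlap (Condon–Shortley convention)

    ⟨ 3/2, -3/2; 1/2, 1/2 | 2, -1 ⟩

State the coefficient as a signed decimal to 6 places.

triangle: 0!·3!·1!/5! = 6/120
(j±m)!: 0!·3!·1!·0!·1!·3! = 36
prefactor² = (2J+1)·Δ·N² = 9
  k=0: +1/(0!·0!·3!·1!·0!·0!) = 1/6
Σ = 1/6  ⇒  CG² = 9·1/6² = 1/4
CG = +√(1/4) = +0.500000

+0.500000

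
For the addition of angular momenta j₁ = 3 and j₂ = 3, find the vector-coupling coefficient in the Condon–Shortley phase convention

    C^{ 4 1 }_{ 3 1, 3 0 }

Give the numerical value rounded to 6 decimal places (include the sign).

-0.312094  (= −√(15/154))

√[9·2!4!4!/11! · 4!2!3!3!5!3!] = √(124416/385)
  +(−1)^0/∏(0,2,2,3,2,1)! = 1/48  (running 1/48)
  +(−1)^1/∏(1,1,1,2,3,2)! = -1/24  (running -1/48)
  +(−1)^2/∏(2,0,0,1,4,3)! = 1/288  (running -5/288)
⟨..|..⟩ = √(124416/385)·(-5/288) = -0.312094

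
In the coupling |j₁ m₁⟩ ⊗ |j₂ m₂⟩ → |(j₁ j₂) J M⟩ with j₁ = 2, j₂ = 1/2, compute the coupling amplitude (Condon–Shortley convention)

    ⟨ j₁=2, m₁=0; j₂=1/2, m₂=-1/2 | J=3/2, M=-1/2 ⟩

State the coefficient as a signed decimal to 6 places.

j₁+j₂−J=1  J+j₁−j₂=3  J−j₁+j₂=0  j₁+j₂+J+1=5
(j₁±m₁, j₂±m₂, J±M) = (2,2,0,1,1,2)
P² = 8/5
sum k=0..0:
  [0] +1/2 = 1/2
S = 1/2
C² = P²·S² = 2/5 ; C = +0.632456

+0.632456  (= +√(2/5))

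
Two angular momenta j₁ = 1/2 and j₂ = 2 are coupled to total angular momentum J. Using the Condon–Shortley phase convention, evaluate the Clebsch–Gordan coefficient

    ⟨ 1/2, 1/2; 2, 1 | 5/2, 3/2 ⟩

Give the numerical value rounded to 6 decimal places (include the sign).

j₁+j₂−J=0  J+j₁−j₂=1  J−j₁+j₂=4  j₁+j₂+J+1=6
(j₁±m₁, j₂±m₂, J±M) = (1,0,3,1,4,1)
P² = 144/5
sum k=0..0:
  [0] +1/6 = 1/6
S = 1/6
C² = P²·S² = 4/5 ; C = +0.894427

+√(4/5) ≈ +0.894427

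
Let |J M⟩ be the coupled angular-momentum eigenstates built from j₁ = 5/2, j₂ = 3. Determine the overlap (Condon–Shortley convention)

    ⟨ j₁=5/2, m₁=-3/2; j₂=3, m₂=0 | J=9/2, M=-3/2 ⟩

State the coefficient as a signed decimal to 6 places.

−√(45/154) = -0.540562

triangle: 1!×4!×5!/11! = 2880/39916800
(j±m)!: 1!×4!×3!×3!×3!×6! = 3732480
prefactor² = (2J+1)×Δ×N² = 207360/77
  k=0: +1/(0!×1!×4!×3!×0!×2!) = 1/288
  k=1: −1/(1!×0!×3!×2!×1!×3!) = -1/72
Σ = -1/96  ⇒  CG² = 207360/77×(-1/96)² = 45/154
CG = −√(45/154) = -0.540562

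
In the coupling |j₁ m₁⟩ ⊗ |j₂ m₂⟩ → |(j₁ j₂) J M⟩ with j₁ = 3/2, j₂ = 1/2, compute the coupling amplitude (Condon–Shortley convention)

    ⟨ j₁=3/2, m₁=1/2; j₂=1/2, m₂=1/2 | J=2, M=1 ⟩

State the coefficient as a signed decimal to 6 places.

√[5·0!3!1!/5! · 2!1!1!0!3!1!] = √(3)
  +(−1)^0/∏(0,0,1,1,2,0)! = 1/2  (running 1/2)
⟨..|..⟩ = √(3)·(1/2) = +0.866025

+√(3/4) = +0.866025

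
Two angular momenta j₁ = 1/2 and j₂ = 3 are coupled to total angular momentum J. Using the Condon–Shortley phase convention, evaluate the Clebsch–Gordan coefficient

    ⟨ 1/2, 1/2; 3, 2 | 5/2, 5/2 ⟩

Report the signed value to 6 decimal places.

j₁+j₂−J=1  J+j₁−j₂=0  J−j₁+j₂=5  j₁+j₂+J+1=7
(j₁±m₁, j₂±m₂, J±M) = (1,0,5,1,5,0)
P² = 14400/7
sum k=0..0:
  [0] +1/120 = 1/120
S = 1/120
C² = P²·S² = 1/7 ; C = +0.377964

+0.377964  (= +√(1/7))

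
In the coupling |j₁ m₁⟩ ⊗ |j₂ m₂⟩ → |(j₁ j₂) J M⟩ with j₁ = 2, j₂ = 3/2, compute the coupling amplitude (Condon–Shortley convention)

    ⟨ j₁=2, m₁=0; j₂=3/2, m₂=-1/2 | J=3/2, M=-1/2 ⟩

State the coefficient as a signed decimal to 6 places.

j₁+j₂−J=2  J+j₁−j₂=2  J−j₁+j₂=1  j₁+j₂+J+1=6
(j₁±m₁, j₂±m₂, J±M) = (2,2,1,2,1,2)
P² = 16/45
sum k=0..1:
  [0] +1/4 = 1/4
  [1] −1/1 = -1
S = -3/4
C² = P²·S² = 1/5 ; C = -0.447214

-0.447214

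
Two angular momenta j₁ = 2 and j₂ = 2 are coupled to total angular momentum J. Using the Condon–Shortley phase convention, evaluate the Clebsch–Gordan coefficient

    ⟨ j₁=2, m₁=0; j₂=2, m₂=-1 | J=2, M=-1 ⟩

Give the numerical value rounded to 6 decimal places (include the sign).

−√(1/14) = -0.267261

triangle: 2!×2!×2!/7! = 8/5040
(j±m)!: 2!×2!×1!×3!×1!×3! = 144
prefactor² = (2J+1)×Δ×N² = 8/7
  k=0: +1/(0!×2!×2!×1!×0!×1!) = 1/4
  k=1: −1/(1!×1!×1!×0!×1!×2!) = -1/2
Σ = -1/4  ⇒  CG² = 8/7×(-1/4)² = 1/14
CG = −√(1/14) = -0.267261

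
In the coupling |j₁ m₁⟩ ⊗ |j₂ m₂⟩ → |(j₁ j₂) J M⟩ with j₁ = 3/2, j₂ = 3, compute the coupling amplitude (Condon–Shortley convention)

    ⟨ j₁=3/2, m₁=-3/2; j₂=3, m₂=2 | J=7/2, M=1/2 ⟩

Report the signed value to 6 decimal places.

-0.487950  (= −√(5/21))

√[8·1!2!5!/9! · 0!3!5!1!4!3!] = √(3840/7)
  +(−1)^1/∏(1,0,2,4,0,1)! = -1/48  (running -1/48)
⟨..|..⟩ = √(3840/7)·(-1/48) = -0.487950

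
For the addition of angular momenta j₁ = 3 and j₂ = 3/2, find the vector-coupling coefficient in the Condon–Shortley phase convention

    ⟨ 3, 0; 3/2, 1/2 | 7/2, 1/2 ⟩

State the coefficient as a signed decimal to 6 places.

−√(2/21) ≈ -0.308607

√[8·1!5!2!/9! · 3!3!2!1!4!3!] = √(384/7)
  +(−1)^0/∏(0,1,3,2,2,0)! = 1/24  (running 1/24)
  +(−1)^1/∏(1,0,2,1,3,1)! = -1/12  (running -1/24)
⟨..|..⟩ = √(384/7)·(-1/24) = -0.308607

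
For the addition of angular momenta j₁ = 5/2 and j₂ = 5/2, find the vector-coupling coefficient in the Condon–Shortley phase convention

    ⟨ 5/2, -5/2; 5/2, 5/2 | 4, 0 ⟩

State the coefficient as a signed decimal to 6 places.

triangle: 1!×4!×4!/10! = 576/3628800
(j±m)!: 0!×5!×5!×0!×4!×4! = 8294400
prefactor² = (2J+1)×Δ×N² = 82944/7
  k=1: −1/(1!×0!×4!×4!×0!×0!) = -1/576
Σ = -1/576  ⇒  CG² = 82944/7×(-1/576)² = 1/28
CG = −√(1/28) = -0.188982

-0.188982  (= −√(1/28))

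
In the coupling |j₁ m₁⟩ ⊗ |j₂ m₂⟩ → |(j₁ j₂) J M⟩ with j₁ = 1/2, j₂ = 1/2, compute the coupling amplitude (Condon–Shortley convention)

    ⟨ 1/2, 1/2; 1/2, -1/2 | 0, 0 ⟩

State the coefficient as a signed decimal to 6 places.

+√(1/2) = +0.707107

√[1·1!0!0!/2! · 1!0!0!1!0!0!] = √(1/2)
  +(−1)^0/∏(0,1,0,0,0,0)! = 1  (running 1)
⟨..|..⟩ = √(1/2)·(1) = +0.707107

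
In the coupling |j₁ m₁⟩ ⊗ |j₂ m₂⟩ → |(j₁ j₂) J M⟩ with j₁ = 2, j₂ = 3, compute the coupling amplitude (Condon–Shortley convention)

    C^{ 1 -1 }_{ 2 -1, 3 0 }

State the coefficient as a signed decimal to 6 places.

-0.292770

j₁+j₂−J=4  J+j₁−j₂=0  J−j₁+j₂=2  j₁+j₂+J+1=7
(j₁±m₁, j₂±m₂, J±M) = (1,3,3,3,0,2)
P² = 432/35
sum k=3..3:
  [3] −1/12 = -1/12
S = -1/12
C² = P²·S² = 3/35 ; C = -0.292770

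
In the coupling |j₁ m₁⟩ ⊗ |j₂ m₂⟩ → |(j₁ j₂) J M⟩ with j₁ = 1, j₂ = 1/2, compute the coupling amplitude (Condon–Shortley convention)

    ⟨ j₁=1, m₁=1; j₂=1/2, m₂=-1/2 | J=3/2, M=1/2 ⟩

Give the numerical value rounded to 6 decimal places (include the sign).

triangle: 0!*2!*1!/4! = 2/24
(j±m)!: 2!*0!*0!*1!*2!*1! = 4
prefactor² = (2J+1)*Δ*N² = 4/3
  k=0: +1/(0!*0!*0!*0!*2!*1!) = 1/2
Σ = 1/2  ⇒  CG² = 4/3*1/2² = 1/3
CG = +√(1/3) = +0.577350

+0.577350  (= +√(1/3))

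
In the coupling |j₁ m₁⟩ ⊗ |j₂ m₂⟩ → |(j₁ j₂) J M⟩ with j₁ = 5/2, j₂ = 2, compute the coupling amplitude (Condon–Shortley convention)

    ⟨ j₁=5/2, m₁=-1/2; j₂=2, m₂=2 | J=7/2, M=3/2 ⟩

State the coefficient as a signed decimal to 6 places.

−√(8/21) ≈ -0.617213

triangle: 1!*4!*3!/9! = 144/362880
(j±m)!: 2!*3!*4!*0!*5!*2! = 69120
prefactor² = (2J+1)*Δ*N² = 1536/7
  k=1: −1/(1!*0!*2!*3!*2!*0!) = -1/24
Σ = -1/24  ⇒  CG² = 1536/7*(-1/24)² = 8/21
CG = −√(8/21) = -0.617213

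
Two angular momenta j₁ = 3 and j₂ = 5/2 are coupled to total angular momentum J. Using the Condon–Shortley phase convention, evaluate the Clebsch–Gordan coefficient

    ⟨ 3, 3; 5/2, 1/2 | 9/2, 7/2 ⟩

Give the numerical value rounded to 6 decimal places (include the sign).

j₁+j₂−J=1  J+j₁−j₂=5  J−j₁+j₂=4  j₁+j₂+J+1=11
(j₁±m₁, j₂±m₂, J±M) = (6,0,3,2,8,1)
P² = 2764800/11
sum k=0..0:
  [0] +1/720 = 1/720
S = 1/720
C² = P²·S² = 16/33 ; C = +0.696311

+√(16/33) ≈ +0.696311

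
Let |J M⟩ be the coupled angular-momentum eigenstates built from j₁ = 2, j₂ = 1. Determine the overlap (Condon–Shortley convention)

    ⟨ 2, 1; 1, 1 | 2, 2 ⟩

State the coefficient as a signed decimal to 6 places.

√[5·1!3!1!/6! · 3!1!2!0!4!0!] = √(12)
  +(−1)^1/∏(1,0,0,1,3,0)! = -1/6  (running -1/6)
⟨..|..⟩ = √(12)·(-1/6) = -0.577350

−√(1/3) = -0.577350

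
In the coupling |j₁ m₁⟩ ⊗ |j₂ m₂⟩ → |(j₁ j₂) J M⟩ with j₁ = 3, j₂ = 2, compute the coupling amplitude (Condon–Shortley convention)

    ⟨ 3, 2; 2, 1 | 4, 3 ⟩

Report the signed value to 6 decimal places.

+√(1/20) ≈ +0.223607

triangle: 1!×5!×3!/10! = 720/3628800
(j±m)!: 5!×1!×3!×1!×7!×1! = 3628800
prefactor² = (2J+1)×Δ×N² = 6480
  k=0: +1/(0!×1!×1!×3!×4!×0!) = 1/144
  k=1: −1/(1!×0!×0!×2!×5!×1!) = -1/240
Σ = 1/360  ⇒  CG² = 6480×1/360² = 1/20
CG = +√(1/20) = +0.223607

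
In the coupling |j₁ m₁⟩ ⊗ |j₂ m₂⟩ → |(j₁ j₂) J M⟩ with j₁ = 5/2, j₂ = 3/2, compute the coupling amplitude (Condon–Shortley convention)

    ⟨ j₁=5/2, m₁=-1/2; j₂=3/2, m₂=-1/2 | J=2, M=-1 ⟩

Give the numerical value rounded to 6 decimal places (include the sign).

√[5·2!3!1!/7! · 2!3!1!2!1!3!] = √(12/7)
  +(−1)^0/∏(0,2,3,1,0,0)! = 1/12  (running 1/12)
  +(−1)^1/∏(1,1,2,0,1,1)! = -1/2  (running -5/12)
⟨..|..⟩ = √(12/7)·(-5/12) = -0.545545

−√(25/84) ≈ -0.545545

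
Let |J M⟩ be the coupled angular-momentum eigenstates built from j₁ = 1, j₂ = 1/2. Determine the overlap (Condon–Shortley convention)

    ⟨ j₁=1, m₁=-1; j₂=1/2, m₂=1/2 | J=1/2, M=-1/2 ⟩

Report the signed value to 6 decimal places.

-0.816497  (= −√(2/3))

√[2·1!1!0!/3! · 0!2!1!0!0!1!] = √(2/3)
  +(−1)^1/∏(1,0,1,0,0,0)! = -1  (running -1)
⟨..|..⟩ = √(2/3)·(-1) = -0.816497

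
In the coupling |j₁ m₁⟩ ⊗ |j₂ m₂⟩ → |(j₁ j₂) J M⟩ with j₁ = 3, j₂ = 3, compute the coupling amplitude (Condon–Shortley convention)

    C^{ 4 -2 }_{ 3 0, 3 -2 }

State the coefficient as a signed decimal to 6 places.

j₁+j₂−J=2  J+j₁−j₂=4  J−j₁+j₂=4  j₁+j₂+J+1=11
(j₁±m₁, j₂±m₂, J±M) = (3,3,1,5,2,6)
P² = 124416/77
sum k=0..1:
  [0] +1/72 = 1/72
  [1] −1/96 = -1/96
S = 1/288
C² = P²·S² = 3/154 ; C = +0.139573

+√(3/154) = +0.139573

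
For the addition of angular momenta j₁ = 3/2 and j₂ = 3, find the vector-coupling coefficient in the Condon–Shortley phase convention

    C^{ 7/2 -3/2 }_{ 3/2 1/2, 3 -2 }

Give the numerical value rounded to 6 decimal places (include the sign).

+0.654654  (= +√(3/7))

triangle: 1!*2!*5!/9! = 240/362880
(j±m)!: 2!*1!*1!*5!*2!*5! = 57600
prefactor² = (2J+1)*Δ*N² = 6400/21
  k=0: +1/(0!*1!*1!*1!*1!*4!) = 1/24
  k=1: −1/(1!*0!*0!*0!*2!*5!) = -1/240
Σ = 3/80  ⇒  CG² = 6400/21*3/80² = 3/7
CG = +√(3/7) = +0.654654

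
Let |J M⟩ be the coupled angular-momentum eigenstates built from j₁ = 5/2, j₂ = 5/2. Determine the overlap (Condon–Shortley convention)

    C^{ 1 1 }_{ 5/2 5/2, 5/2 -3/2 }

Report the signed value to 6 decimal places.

triangle: 4!·1!·1!/7! = 24/5040
(j±m)!: 5!·0!·1!·4!·2!·0! = 5760
prefactor² = (2J+1)·Δ·N² = 576/7
  k=0: +1/(0!·4!·0!·1!·1!·0!) = 1/24
Σ = 1/24  ⇒  CG² = 576/7·1/24² = 1/7
CG = +√(1/7) = +0.377964

+√(1/7) = +0.377964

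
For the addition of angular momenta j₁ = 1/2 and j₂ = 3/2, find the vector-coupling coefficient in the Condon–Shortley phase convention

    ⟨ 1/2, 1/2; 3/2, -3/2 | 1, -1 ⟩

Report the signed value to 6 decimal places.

+0.866025

√[3·1!0!2!/4! · 1!0!0!3!0!2!] = √(3)
  +(−1)^0/∏(0,1,0,0,0,2)! = 1/2  (running 1/2)
⟨..|..⟩ = √(3)·(1/2) = +0.866025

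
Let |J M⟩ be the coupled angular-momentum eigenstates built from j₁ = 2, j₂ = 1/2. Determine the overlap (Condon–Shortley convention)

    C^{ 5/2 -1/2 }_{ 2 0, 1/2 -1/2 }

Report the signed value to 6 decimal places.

+0.774597  (= +√(3/5))

j₁+j₂−J=0  J+j₁−j₂=4  J−j₁+j₂=1  j₁+j₂+J+1=6
(j₁±m₁, j₂±m₂, J±M) = (2,2,0,1,2,3)
P² = 48/5
sum k=0..0:
  [0] +1/4 = 1/4
S = 1/4
C² = P²·S² = 3/5 ; C = +0.774597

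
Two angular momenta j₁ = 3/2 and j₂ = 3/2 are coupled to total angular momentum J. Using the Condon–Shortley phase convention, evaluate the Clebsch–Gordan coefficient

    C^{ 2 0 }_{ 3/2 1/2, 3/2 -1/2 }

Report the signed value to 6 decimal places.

+0.500000

√[5·1!2!2!/6! · 2!1!1!2!2!2!] = √(4/9)
  +(−1)^0/∏(0,1,1,1,1,1)! = 1  (running 1)
  +(−1)^1/∏(1,0,0,0,2,2)! = -1/4  (running 3/4)
⟨..|..⟩ = √(4/9)·(3/4) = +0.500000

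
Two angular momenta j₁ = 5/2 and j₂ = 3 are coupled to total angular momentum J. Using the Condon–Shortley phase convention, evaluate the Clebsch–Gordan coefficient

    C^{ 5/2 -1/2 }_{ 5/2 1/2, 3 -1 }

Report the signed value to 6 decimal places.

−√(8/35) ≈ -0.478091

triangle: 3!×2!×3!/9! = 72/362880
(j±m)!: 3!×2!×2!×4!×2!×3! = 6912
prefactor² = (2J+1)×Δ×N² = 288/35
  k=0: +1/(0!×3!×2!×2!×0!×1!) = 1/24
  k=1: −1/(1!×2!×1!×1!×1!×2!) = -1/4
  k=2: +1/(2!×1!×0!×0!×2!×3!) = 1/24
Σ = -1/6  ⇒  CG² = 288/35×(-1/6)² = 8/35
CG = −√(8/35) = -0.478091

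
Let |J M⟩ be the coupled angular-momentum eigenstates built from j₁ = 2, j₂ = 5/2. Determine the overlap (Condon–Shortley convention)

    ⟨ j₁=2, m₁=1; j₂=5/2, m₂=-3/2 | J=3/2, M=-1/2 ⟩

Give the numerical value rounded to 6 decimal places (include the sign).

triangle: 3!*1!*2!/7! = 12/5040
(j±m)!: 3!*1!*1!*4!*1!*2! = 288
prefactor² = (2J+1)*Δ*N² = 96/35
  k=0: +1/(0!*3!*1!*1!*0!*1!) = 1/6
  k=1: −1/(1!*2!*0!*0!*1!*2!) = -1/4
Σ = -1/12  ⇒  CG² = 96/35*(-1/12)² = 2/105
CG = −√(2/105) = -0.138013

-0.138013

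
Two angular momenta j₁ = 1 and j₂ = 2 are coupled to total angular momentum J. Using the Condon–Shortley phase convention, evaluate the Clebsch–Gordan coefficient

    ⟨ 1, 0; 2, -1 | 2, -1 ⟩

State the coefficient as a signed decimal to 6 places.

+√(1/6) = +0.408248

√[5·1!1!3!/6! · 1!1!1!3!1!3!] = √(3/2)
  +(−1)^0/∏(0,1,1,1,0,2)! = 1/2  (running 1/2)
  +(−1)^1/∏(1,0,0,0,1,3)! = -1/6  (running 1/3)
⟨..|..⟩ = √(3/2)·(1/3) = +0.408248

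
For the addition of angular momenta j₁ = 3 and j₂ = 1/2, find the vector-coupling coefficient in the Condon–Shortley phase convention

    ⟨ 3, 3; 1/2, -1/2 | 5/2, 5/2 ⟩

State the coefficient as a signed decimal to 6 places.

triangle: 1!×5!×0!/7! = 120/5040
(j±m)!: 6!×0!×0!×1!×5!×0! = 86400
prefactor² = (2J+1)×Δ×N² = 86400/7
  k=0: +1/(0!×1!×0!×0!×5!×0!) = 1/120
Σ = 1/120  ⇒  CG² = 86400/7×1/120² = 6/7
CG = +√(6/7) = +0.925820

+√(6/7) = +0.925820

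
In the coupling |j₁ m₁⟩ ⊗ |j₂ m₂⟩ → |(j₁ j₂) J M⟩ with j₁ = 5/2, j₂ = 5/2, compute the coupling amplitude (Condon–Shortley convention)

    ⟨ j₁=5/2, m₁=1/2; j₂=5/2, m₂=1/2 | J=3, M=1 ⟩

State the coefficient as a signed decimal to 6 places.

j₁+j₂−J=2  J+j₁−j₂=3  J−j₁+j₂=3  j₁+j₂+J+1=9
(j₁±m₁, j₂±m₂, J±M) = (3,2,3,2,4,2)
P² = 48/5
sum k=0..2:
  [0] +1/24 = 1/24
  [1] −1/4 = -1/4
  [2] +1/24 = 1/24
S = -1/6
C² = P²·S² = 4/15 ; C = -0.516398

−√(4/15) = -0.516398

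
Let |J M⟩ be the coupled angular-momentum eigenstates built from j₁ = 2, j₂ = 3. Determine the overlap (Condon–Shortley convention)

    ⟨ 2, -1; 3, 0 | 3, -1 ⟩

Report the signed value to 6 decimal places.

j₁+j₂−J=2  J+j₁−j₂=2  J−j₁+j₂=4  j₁+j₂+J+1=9
(j₁±m₁, j₂±m₂, J±M) = (1,3,3,3,2,4)
P² = 96/5
sum k=1..2:
  [1] −1/8 = -1/8
  [2] +1/12 = 1/12
S = -1/24
C² = P²·S² = 1/30 ; C = -0.182574

-0.182574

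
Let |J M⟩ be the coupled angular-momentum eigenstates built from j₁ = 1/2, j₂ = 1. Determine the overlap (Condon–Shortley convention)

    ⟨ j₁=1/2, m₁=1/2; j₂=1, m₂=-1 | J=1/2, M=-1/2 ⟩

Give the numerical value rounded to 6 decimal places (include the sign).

+0.816497  (= +√(2/3))

√[2·1!0!1!/3! · 1!0!0!2!0!1!] = √(2/3)
  +(−1)^0/∏(0,1,0,0,0,1)! = 1  (running 1)
⟨..|..⟩ = √(2/3)·(1) = +0.816497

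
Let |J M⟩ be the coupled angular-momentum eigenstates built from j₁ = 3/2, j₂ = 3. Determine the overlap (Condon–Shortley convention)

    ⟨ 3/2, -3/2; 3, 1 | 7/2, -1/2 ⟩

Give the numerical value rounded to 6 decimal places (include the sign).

−√(8/21) = -0.617213

j₁+j₂−J=1  J+j₁−j₂=2  J−j₁+j₂=5  j₁+j₂+J+1=9
(j₁±m₁, j₂±m₂, J±M) = (0,3,4,2,3,4)
P² = 1536/7
sum k=1..1:
  [1] −1/24 = -1/24
S = -1/24
C² = P²·S² = 8/21 ; C = -0.617213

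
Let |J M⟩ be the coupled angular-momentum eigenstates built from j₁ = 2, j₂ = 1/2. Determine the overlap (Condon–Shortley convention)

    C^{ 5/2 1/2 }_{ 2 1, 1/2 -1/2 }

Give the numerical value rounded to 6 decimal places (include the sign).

j₁+j₂−J=0  J+j₁−j₂=4  J−j₁+j₂=1  j₁+j₂+J+1=6
(j₁±m₁, j₂±m₂, J±M) = (3,1,0,1,3,2)
P² = 72/5
sum k=0..0:
  [0] +1/6 = 1/6
S = 1/6
C² = P²·S² = 2/5 ; C = +0.632456

+√(2/5) = +0.632456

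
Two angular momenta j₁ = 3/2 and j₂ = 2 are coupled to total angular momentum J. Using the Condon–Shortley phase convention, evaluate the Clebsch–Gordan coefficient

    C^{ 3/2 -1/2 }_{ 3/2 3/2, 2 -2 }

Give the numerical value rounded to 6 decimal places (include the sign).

+√(2/5) ≈ +0.632456

j₁+j₂−J=2  J+j₁−j₂=1  J−j₁+j₂=2  j₁+j₂+J+1=6
(j₁±m₁, j₂±m₂, J±M) = (3,0,0,4,1,2)
P² = 32/5
sum k=0..0:
  [0] +1/4 = 1/4
S = 1/4
C² = P²·S² = 2/5 ; C = +0.632456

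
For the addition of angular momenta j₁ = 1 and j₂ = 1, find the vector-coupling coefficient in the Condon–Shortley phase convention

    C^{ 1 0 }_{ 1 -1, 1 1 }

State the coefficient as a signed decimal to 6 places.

−√(1/2) = -0.707107

j₁+j₂−J=1  J+j₁−j₂=1  J−j₁+j₂=1  j₁+j₂+J+1=4
(j₁±m₁, j₂±m₂, J±M) = (0,2,2,0,1,1)
P² = 1/2
sum k=1..1:
  [1] −1/1 = -1
S = -1
C² = P²·S² = 1/2 ; C = -0.707107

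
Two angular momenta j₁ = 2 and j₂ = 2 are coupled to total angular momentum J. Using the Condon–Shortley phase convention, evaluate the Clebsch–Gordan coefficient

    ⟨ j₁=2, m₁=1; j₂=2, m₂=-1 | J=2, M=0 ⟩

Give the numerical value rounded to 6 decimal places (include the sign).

j₁+j₂−J=2  J+j₁−j₂=2  J−j₁+j₂=2  j₁+j₂+J+1=7
(j₁±m₁, j₂±m₂, J±M) = (3,1,1,3,2,2)
P² = 8/7
sum k=0..1:
  [0] +1/2 = 1/2
  [1] −1/4 = -1/4
S = 1/4
C² = P²·S² = 1/14 ; C = +0.267261

+√(1/14) = +0.267261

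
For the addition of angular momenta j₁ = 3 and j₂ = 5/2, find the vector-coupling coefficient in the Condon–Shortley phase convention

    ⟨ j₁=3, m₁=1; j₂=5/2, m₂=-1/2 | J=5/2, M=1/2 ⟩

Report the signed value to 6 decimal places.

√[6·3!3!2!/9! · 4!2!2!3!3!2!] = √(288/35)
  +(−1)^0/∏(0,3,2,2,1,0)! = 1/24  (running 1/24)
  +(−1)^1/∏(1,2,1,1,2,1)! = -1/4  (running -5/24)
  +(−1)^2/∏(2,1,0,0,3,2)! = 1/24  (running -1/6)
⟨..|..⟩ = √(288/35)·(-1/6) = -0.478091

-0.478091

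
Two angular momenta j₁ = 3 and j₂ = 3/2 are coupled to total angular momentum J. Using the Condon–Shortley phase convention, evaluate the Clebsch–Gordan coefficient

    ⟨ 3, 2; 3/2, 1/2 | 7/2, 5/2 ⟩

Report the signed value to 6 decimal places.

triangle: 1!*5!*2!/9! = 240/362880
(j±m)!: 5!*1!*2!*1!*6!*1! = 172800
prefactor² = (2J+1)*Δ*N² = 6400/7
  k=0: +1/(0!*1!*1!*2!*4!*0!) = 1/48
  k=1: −1/(1!*0!*0!*1!*5!*1!) = -1/120
Σ = 1/80  ⇒  CG² = 6400/7*1/80² = 1/7
CG = +√(1/7) = +0.377964

+0.377964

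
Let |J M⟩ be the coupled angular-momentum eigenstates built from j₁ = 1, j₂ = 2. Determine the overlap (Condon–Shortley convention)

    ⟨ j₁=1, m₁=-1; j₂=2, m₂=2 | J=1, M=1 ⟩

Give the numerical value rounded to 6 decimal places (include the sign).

+0.774597  (= +√(3/5))

√[3·2!0!2!/5! · 0!2!4!0!2!0!] = √(48/5)
  +(−1)^2/∏(2,0,0,2,0,0)! = 1/4  (running 1/4)
⟨..|..⟩ = √(48/5)·(1/4) = +0.774597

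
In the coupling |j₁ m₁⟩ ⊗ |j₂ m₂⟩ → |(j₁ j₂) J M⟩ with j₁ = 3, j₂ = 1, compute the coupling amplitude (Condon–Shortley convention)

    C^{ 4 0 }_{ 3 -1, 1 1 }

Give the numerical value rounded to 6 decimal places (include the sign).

+√(3/14) ≈ +0.462910

j₁+j₂−J=0  J+j₁−j₂=6  J−j₁+j₂=2  j₁+j₂+J+1=9
(j₁±m₁, j₂±m₂, J±M) = (2,4,2,0,4,4)
P² = 13824/7
sum k=0..0:
  [0] +1/96 = 1/96
S = 1/96
C² = P²·S² = 3/14 ; C = +0.462910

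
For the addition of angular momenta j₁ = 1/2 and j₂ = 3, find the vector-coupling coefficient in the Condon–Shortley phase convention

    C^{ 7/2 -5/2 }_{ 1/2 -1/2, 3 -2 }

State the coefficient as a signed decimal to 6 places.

triangle: 0!*1!*6!/8! = 720/40320
(j±m)!: 0!*1!*1!*5!*1!*6! = 86400
prefactor² = (2J+1)*Δ*N² = 86400/7
  k=0: +1/(0!*0!*1!*1!*0!*5!) = 1/120
Σ = 1/120  ⇒  CG² = 86400/7*1/120² = 6/7
CG = +√(6/7) = +0.925820

+0.925820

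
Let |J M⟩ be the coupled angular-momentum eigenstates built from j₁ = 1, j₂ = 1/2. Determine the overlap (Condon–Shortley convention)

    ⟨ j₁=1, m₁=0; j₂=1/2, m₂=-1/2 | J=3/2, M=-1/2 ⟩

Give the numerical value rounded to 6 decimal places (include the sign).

√[4·0!2!1!/4! · 1!1!0!1!1!2!] = √(2/3)
  +(−1)^0/∏(0,0,1,0,1,1)! = 1  (running 1)
⟨..|..⟩ = √(2/3)·(1) = +0.816497

+0.816497  (= +√(2/3))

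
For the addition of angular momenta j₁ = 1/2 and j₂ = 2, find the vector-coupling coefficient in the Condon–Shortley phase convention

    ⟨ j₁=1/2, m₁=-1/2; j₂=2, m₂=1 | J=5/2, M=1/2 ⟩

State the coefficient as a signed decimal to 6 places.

√[6·0!1!4!/6! · 0!1!3!1!3!2!] = √(72/5)
  +(−1)^0/∏(0,0,1,3,0,1)! = 1/6  (running 1/6)
⟨..|..⟩ = √(72/5)·(1/6) = +0.632456

+√(2/5) ≈ +0.632456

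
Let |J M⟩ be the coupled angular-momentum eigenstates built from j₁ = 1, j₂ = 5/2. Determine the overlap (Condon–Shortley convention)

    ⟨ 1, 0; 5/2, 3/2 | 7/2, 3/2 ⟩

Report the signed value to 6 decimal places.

+√(10/21) ≈ +0.690066

triangle: 0!·2!·5!/8! = 240/40320
(j±m)!: 1!·1!·4!·1!·5!·2! = 5760
prefactor² = (2J+1)·Δ·N² = 1920/7
  k=0: +1/(0!·0!·1!·4!·1!·1!) = 1/24
Σ = 1/24  ⇒  CG² = 1920/7·1/24² = 10/21
CG = +√(10/21) = +0.690066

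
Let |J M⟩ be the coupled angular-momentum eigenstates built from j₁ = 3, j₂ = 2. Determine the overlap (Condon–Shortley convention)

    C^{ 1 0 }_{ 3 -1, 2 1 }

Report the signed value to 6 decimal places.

√[3·4!2!0!/7! · 2!4!3!1!1!1!] = √(288/35)
  +(−1)^3/∏(3,1,1,0,1,0)! = -1/6  (running -1/6)
⟨..|..⟩ = √(288/35)·(-1/6) = -0.478091

−√(8/35) ≈ -0.478091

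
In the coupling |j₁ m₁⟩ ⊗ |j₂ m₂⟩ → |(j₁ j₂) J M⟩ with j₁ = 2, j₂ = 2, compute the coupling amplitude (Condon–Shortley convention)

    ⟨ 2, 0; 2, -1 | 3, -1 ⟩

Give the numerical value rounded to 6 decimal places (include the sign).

+0.447214

triangle: 1!×3!×3!/8! = 36/40320
(j±m)!: 2!×2!×1!×3!×2!×4! = 1152
prefactor² = (2J+1)×Δ×N² = 36/5
  k=0: +1/(0!×1!×2!×1!×1!×2!) = 1/4
  k=1: −1/(1!×0!×1!×0!×2!×3!) = -1/12
Σ = 1/6  ⇒  CG² = 36/5×1/6² = 1/5
CG = +√(1/5) = +0.447214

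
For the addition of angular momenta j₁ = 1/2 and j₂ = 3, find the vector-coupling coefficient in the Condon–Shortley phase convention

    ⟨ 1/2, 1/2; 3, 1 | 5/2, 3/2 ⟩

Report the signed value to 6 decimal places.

+0.534522

j₁+j₂−J=1  J+j₁−j₂=0  J−j₁+j₂=5  j₁+j₂+J+1=7
(j₁±m₁, j₂±m₂, J±M) = (1,0,4,2,4,1)
P² = 1152/7
sum k=0..0:
  [0] +1/24 = 1/24
S = 1/24
C² = P²·S² = 2/7 ; C = +0.534522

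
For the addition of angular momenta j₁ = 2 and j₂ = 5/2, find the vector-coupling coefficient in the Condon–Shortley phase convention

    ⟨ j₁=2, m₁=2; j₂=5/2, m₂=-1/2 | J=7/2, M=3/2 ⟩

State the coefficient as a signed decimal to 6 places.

√[8·1!3!4!/9! · 4!0!2!3!5!2!] = √(1536/7)
  +(−1)^0/∏(0,1,0,2,3,2)! = 1/24  (running 1/24)
⟨..|..⟩ = √(1536/7)·(1/24) = +0.617213

+√(8/21) = +0.617213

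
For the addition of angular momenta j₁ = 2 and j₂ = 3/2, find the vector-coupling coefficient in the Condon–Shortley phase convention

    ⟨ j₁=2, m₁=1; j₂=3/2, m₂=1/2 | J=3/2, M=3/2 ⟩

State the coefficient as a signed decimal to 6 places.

-0.632456  (= −√(2/5))

√[4·2!2!1!/6! · 3!1!2!1!3!0!] = √(8/5)
  +(−1)^1/∏(1,1,0,1,2,0)! = -1/2  (running -1/2)
⟨..|..⟩ = √(8/5)·(-1/2) = -0.632456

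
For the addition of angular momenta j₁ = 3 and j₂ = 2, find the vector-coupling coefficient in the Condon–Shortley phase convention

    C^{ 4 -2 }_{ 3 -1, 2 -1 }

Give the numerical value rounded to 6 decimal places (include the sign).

triangle: 1!*5!*3!/10! = 720/3628800
(j±m)!: 2!*4!*1!*3!*2!*6! = 414720
prefactor² = (2J+1)*Δ*N² = 5184/7
  k=0: +1/(0!*1!*4!*1!*1!*2!) = 1/48
  k=1: −1/(1!*0!*3!*0!*2!*3!) = -1/72
Σ = 1/144  ⇒  CG² = 5184/7*1/144² = 1/28
CG = +√(1/28) = +0.188982

+√(1/28) = +0.188982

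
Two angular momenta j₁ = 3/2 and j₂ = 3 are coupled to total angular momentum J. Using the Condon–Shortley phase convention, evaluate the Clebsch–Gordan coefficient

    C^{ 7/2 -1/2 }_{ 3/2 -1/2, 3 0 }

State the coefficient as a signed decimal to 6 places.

-0.308607  (= −√(2/21))

j₁+j₂−J=1  J+j₁−j₂=2  J−j₁+j₂=5  j₁+j₂+J+1=9
(j₁±m₁, j₂±m₂, J±M) = (1,2,3,3,3,4)
P² = 384/7
sum k=0..1:
  [0] +1/24 = 1/24
  [1] −1/12 = -1/12
S = -1/24
C² = P²·S² = 2/21 ; C = -0.308607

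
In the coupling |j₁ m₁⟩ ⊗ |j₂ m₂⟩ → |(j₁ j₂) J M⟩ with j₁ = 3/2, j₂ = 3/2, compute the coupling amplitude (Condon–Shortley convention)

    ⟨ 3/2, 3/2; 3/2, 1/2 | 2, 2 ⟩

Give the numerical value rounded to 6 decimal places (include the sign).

+√(1/2) ≈ +0.707107

j₁+j₂−J=1  J+j₁−j₂=2  J−j₁+j₂=2  j₁+j₂+J+1=6
(j₁±m₁, j₂±m₂, J±M) = (3,0,2,1,4,0)
P² = 8
sum k=0..0:
  [0] +1/4 = 1/4
S = 1/4
C² = P²·S² = 1/2 ; C = +0.707107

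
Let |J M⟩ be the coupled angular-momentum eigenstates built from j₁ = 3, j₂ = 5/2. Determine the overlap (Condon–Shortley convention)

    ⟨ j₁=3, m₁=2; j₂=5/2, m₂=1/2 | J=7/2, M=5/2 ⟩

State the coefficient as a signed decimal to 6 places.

-0.178174  (= −√(2/63))

j₁+j₂−J=2  J+j₁−j₂=4  J−j₁+j₂=3  j₁+j₂+J+1=10
(j₁±m₁, j₂±m₂, J±M) = (5,1,3,2,6,1)
P² = 4608/7
sum k=0..1:
  [0] +1/72 = 1/72
  [1] −1/48 = -1/48
S = -1/144
C² = P²·S² = 2/63 ; C = -0.178174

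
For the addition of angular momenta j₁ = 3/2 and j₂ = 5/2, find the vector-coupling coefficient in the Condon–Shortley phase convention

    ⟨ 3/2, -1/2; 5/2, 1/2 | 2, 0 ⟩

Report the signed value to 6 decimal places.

√[5·2!1!3!/7! · 1!2!3!2!2!2!] = √(8/7)
  +(−1)^1/∏(1,1,1,2,0,1)! = -1/2  (running -1/2)
  +(−1)^2/∏(2,0,0,1,1,2)! = 1/4  (running -1/4)
⟨..|..⟩ = √(8/7)·(-1/4) = -0.267261

−√(1/14) = -0.267261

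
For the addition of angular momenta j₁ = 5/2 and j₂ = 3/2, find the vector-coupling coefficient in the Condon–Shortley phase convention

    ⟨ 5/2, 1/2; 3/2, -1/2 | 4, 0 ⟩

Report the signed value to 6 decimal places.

+0.654654

triangle: 0!·5!·3!/9! = 720/362880
(j±m)!: 3!·2!·1!·2!·4!·4! = 13824
prefactor² = (2J+1)·Δ·N² = 1728/7
  k=0: +1/(0!·0!·2!·1!·3!·2!) = 1/24
Σ = 1/24  ⇒  CG² = 1728/7·1/24² = 3/7
CG = +√(3/7) = +0.654654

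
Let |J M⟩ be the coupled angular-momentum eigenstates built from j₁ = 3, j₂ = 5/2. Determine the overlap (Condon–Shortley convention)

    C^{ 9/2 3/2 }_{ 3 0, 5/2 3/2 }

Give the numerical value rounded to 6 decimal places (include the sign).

−√(45/154) ≈ -0.540562

triangle: 1!*5!*4!/11! = 2880/39916800
(j±m)!: 3!*3!*4!*1!*6!*3! = 3732480
prefactor² = (2J+1)*Δ*N² = 207360/77
  k=0: +1/(0!*1!*3!*4!*2!*0!) = 1/288
  k=1: −1/(1!*0!*2!*3!*3!*1!) = -1/72
Σ = -1/96  ⇒  CG² = 207360/77*(-1/96)² = 45/154
CG = −√(45/154) = -0.540562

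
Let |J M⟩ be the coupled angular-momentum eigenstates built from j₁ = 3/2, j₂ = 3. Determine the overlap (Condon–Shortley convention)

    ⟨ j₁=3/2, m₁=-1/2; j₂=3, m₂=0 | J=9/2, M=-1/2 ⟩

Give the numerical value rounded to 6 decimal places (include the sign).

+√(10/21) ≈ +0.690066

j₁+j₂−J=0  J+j₁−j₂=3  J−j₁+j₂=6  j₁+j₂+J+1=10
(j₁±m₁, j₂±m₂, J±M) = (1,2,3,3,4,5)
P² = 17280/7
sum k=0..0:
  [0] +1/72 = 1/72
S = 1/72
C² = P²·S² = 10/21 ; C = +0.690066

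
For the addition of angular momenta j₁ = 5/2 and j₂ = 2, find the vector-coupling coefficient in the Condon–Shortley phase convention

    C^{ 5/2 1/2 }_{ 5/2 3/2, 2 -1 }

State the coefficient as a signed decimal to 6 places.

+0.414039

j₁+j₂−J=2  J+j₁−j₂=3  J−j₁+j₂=2  j₁+j₂+J+1=8
(j₁±m₁, j₂±m₂, J±M) = (4,1,1,3,3,2)
P² = 216/35
sum k=0..1:
  [0] +1/4 = 1/4
  [1] −1/12 = -1/12
S = 1/6
C² = P²·S² = 6/35 ; C = +0.414039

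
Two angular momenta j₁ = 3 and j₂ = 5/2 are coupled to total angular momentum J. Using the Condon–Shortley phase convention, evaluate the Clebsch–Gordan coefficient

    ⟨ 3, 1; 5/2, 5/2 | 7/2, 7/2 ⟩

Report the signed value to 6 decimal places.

√[8·2!4!3!/10! · 4!2!5!0!7!0!] = √(18432)
  +(−1)^2/∏(2,0,0,3,4,0)! = 1/288  (running 1/288)
⟨..|..⟩ = √(18432)·(1/288) = +0.471405

+0.471405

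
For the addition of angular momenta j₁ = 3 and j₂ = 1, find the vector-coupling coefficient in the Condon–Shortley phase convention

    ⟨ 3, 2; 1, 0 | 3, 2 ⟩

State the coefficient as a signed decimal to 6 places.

+0.577350

j₁+j₂−J=1  J+j₁−j₂=5  J−j₁+j₂=1  j₁+j₂+J+1=8
(j₁±m₁, j₂±m₂, J±M) = (5,1,1,1,5,1)
P² = 300
sum k=0..1:
  [0] +1/24 = 1/24
  [1] −1/120 = -1/120
S = 1/30
C² = P²·S² = 1/3 ; C = +0.577350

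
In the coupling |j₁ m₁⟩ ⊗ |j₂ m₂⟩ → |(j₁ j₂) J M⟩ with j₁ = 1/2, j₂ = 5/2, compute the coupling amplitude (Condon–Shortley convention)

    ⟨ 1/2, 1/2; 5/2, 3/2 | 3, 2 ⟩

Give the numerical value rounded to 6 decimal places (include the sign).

+√(5/6) ≈ +0.912871

√[7·0!1!5!/7! · 1!0!4!1!5!1!] = √(480)
  +(−1)^0/∏(0,0,0,4,1,1)! = 1/24  (running 1/24)
⟨..|..⟩ = √(480)·(1/24) = +0.912871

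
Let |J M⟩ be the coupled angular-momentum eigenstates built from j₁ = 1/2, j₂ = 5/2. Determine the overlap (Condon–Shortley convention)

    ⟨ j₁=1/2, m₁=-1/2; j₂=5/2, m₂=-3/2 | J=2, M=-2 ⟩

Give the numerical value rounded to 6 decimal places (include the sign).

√[5·1!0!4!/6! · 0!1!1!4!0!4!] = √(96)
  +(−1)^1/∏(1,0,0,0,0,4)! = -1/24  (running -1/24)
⟨..|..⟩ = √(96)·(-1/24) = -0.408248

-0.408248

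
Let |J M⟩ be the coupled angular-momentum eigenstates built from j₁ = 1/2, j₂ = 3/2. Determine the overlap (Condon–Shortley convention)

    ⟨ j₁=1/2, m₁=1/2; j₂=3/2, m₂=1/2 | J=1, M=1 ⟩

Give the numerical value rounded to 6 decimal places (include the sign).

j₁+j₂−J=1  J+j₁−j₂=0  J−j₁+j₂=2  j₁+j₂+J+1=4
(j₁±m₁, j₂±m₂, J±M) = (1,0,2,1,2,0)
P² = 1
sum k=0..0:
  [0] +1/2 = 1/2
S = 1/2
C² = P²·S² = 1/4 ; C = +0.500000

+√(1/4) ≈ +0.500000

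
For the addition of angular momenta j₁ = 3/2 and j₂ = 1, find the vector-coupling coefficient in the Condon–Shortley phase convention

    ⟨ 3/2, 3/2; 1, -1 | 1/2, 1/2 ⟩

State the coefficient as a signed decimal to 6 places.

+0.707107

j₁+j₂−J=2  J+j₁−j₂=1  J−j₁+j₂=0  j₁+j₂+J+1=4
(j₁±m₁, j₂±m₂, J±M) = (3,0,0,2,1,0)
P² = 2
sum k=0..0:
  [0] +1/2 = 1/2
S = 1/2
C² = P²·S² = 1/2 ; C = +0.707107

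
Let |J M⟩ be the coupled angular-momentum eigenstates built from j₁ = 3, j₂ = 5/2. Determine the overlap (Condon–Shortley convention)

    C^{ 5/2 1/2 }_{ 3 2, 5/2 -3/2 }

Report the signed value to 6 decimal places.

√[6·3!3!2!/9! · 5!1!1!4!3!2!] = √(288/7)
  +(−1)^0/∏(0,3,1,1,2,1)! = 1/12  (running 1/12)
  +(−1)^1/∏(1,2,0,0,3,2)! = -1/24  (running 1/24)
⟨..|..⟩ = √(288/7)·(1/24) = +0.267261

+√(1/14) ≈ +0.267261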